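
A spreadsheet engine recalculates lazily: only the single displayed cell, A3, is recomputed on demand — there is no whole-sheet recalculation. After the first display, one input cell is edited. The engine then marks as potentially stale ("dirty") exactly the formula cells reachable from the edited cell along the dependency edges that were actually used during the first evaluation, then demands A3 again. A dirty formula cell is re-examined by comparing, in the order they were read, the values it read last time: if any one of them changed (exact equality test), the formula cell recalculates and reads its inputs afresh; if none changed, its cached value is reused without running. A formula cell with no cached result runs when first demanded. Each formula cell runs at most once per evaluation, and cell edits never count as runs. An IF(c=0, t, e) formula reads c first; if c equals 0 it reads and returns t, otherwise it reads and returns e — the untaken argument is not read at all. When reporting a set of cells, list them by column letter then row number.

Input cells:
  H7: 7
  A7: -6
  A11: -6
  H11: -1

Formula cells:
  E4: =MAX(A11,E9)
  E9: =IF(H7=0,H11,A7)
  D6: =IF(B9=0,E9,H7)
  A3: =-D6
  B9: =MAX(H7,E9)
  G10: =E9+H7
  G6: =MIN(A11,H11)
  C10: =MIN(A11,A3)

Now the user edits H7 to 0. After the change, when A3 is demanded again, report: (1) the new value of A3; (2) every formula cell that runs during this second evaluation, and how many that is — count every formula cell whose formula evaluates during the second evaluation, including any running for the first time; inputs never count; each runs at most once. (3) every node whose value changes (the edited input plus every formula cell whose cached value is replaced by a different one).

New value of A3: 1.
Formula cells that run: A3, B9, D6, E9 — 4 in total.
Values that change: A3, B9, D6, E9, H7.

First evaluation (everything demanded from the output):
  E9 = IF(H7=0: H7=7 -> else branch A7) = -6
  B9 = MAX(7, -6) = 7
  D6 = IF(B9=0: B9=7 -> else branch H7) = 7
  A3 = -(7) = -7

Propagation after the edit:
  E9: runs — H7 7->0; result -1.
  B9: runs — H7 7->0; E9 -6->-1; result 0.
  D6: runs — B9 7->0; H7 7->0; result -1.
  A3: runs — D6 7->-1; result 1.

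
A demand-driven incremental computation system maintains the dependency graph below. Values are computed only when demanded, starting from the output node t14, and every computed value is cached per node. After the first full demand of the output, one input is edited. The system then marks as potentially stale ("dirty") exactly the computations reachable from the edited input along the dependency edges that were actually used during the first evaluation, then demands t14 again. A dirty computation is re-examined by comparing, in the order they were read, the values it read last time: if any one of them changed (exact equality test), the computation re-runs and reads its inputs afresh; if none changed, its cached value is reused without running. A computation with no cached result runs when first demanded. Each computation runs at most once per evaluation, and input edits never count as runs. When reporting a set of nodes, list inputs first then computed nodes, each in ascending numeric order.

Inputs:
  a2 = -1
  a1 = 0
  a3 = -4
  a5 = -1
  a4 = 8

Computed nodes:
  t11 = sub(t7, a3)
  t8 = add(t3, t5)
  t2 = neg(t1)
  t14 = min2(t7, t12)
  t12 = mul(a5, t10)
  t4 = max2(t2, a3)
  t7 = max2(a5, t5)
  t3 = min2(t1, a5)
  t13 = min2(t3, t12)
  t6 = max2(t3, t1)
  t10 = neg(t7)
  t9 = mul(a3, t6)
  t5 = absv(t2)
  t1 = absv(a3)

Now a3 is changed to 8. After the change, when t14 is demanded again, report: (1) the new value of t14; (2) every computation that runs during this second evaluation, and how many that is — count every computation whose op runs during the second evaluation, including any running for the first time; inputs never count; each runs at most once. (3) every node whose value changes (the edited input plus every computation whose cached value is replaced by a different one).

New value of t14: 8.
Computations that run: t1, t2, t5, t7, t10, t12, t14 — 7 in total.
Values that change: a3, t1, t2, t5, t7, t10, t12, t14.

First evaluation (everything demanded from the output):
  t1 = absv(-4) = 4
  t2 = neg(4) = -4
  t5 = absv(-4) = 4
  t7 = max2(-1, 4) = 4
  t10 = neg(4) = -4
  t12 = mul(-1, -4) = 4
  t14 = min2(4, 4) = 4

Propagation after the edit:
  t1: runs — a3 -4->8; result 8.
  t2: runs — t1 4->8; result -8.
  t5: runs — t2 -4->-8; result 8.
  t7: runs — t5 4->8; result 8.
  t10: runs — t7 4->8; result -8.
  t12: runs — t10 -4->-8; result 8.
  t14: runs — t7 4->8; t12 4->8; result 8.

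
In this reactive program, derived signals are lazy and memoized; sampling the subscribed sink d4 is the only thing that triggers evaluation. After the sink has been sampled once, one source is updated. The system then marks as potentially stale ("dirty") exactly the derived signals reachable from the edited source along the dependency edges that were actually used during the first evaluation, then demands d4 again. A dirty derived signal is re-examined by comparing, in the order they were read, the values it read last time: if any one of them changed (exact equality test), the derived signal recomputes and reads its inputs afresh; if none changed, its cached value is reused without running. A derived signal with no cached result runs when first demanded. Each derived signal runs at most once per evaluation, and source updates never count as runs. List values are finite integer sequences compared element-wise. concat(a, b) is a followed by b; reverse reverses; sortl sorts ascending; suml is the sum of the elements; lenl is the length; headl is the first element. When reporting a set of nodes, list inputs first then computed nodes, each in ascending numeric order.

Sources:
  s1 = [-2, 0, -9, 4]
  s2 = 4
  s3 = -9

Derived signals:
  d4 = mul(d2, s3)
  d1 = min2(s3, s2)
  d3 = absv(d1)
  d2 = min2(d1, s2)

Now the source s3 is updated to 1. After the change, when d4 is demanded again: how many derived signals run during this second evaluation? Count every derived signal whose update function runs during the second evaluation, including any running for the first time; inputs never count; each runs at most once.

3 derived signals run: d1, d2, d4.

First demand of the output computes:
  d1 = min2(-9, 4) = -9
  d2 = min2(-9, 4) = -9
  d4 = mul(-9, -9) = 81

After the edit, cleaning proceeds:
  d1: a read changed (s3 -9->1) — executes, giving 1.
  d2: a read changed (d1 -9->1) — executes, giving 1.
  d4: a read changed (d2 -9->1; s3 -9->1) — executes, giving 1.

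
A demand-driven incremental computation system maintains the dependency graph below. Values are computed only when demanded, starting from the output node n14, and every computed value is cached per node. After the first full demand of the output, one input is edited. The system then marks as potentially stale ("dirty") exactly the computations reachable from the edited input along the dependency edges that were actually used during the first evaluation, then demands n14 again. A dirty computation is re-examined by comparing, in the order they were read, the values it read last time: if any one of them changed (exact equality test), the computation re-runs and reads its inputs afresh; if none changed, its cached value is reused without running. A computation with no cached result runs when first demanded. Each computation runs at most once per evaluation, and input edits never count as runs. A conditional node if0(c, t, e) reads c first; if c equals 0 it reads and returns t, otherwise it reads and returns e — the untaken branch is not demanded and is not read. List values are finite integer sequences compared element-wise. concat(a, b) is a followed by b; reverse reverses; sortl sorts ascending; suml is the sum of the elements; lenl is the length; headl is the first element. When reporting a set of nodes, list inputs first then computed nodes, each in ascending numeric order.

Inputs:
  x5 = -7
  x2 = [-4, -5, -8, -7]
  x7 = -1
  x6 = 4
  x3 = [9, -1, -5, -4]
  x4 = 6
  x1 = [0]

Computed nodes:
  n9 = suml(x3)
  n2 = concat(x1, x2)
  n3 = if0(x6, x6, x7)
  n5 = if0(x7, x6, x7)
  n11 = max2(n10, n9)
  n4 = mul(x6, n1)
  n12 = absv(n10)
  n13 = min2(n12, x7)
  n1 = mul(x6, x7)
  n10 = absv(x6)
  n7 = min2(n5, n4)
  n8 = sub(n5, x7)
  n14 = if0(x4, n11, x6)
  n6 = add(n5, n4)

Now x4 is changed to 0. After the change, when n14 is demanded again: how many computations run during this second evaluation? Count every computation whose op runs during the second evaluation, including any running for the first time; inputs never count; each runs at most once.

First evaluation (everything demanded from the output):
  n14 = if0(x4=6 -> else branch x6) = 4

Propagation after the edit:
  n9: demanded for the first time — runs, produces -1.
  n10: demanded for the first time — runs, produces 4.
  n11: demanded for the first time — runs, produces 4.
  n14: runs — x4 6->0; result 4 (same value as before).

Key observation: a condition flipped, so demand reaches new nodes — n9, n10, n11 run for the first time.

Computations that run: n9, n10, n11, n14 — 4 in total.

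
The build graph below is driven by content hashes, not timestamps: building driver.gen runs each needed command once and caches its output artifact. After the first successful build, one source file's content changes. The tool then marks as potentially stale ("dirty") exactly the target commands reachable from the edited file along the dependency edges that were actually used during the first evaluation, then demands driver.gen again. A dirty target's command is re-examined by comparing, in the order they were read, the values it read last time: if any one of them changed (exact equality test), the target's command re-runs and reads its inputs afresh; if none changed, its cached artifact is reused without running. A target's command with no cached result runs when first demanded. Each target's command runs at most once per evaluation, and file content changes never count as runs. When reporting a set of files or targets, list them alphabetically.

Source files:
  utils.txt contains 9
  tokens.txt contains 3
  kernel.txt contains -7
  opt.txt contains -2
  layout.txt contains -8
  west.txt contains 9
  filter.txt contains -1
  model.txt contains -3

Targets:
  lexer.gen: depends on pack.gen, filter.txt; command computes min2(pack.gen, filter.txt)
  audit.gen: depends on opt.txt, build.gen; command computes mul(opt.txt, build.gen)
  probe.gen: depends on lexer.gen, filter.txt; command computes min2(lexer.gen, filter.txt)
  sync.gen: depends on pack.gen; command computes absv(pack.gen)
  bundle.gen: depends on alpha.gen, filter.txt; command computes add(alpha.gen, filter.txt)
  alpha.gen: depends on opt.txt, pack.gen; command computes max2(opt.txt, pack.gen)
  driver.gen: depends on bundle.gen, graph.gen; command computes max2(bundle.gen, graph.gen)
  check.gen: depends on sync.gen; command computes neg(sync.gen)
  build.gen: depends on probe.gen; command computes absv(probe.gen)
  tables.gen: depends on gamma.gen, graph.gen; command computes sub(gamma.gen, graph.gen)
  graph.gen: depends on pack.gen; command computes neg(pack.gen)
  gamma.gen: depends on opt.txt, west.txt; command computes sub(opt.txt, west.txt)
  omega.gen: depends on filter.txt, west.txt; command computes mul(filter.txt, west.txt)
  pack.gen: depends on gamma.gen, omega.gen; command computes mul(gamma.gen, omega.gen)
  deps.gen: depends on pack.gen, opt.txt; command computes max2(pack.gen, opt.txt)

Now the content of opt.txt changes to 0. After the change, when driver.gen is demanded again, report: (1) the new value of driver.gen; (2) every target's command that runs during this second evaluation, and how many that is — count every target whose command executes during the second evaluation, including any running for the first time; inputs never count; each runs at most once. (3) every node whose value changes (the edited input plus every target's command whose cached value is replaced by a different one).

driver.gen now evaluates to 80.
Run set: alpha.gen, bundle.gen, driver.gen, gamma.gen, graph.gen, pack.gen (6 run).
Changed values: alpha.gen, bundle.gen, driver.gen, gamma.gen, graph.gen, opt.txt, pack.gen.

Initial pass — values computed on the first demand:
  gamma.gen = sub(-2, 9) = -11
  omega.gen = mul(-1, 9) = -9
  pack.gen = mul(-11, -9) = 99
  alpha.gen = max2(-2, 99) = 99
  bundle.gen = add(99, -1) = 98
  graph.gen = neg(99) = -99
  driver.gen = max2(98, -99) = 98

Second demand — change propagation:
  gamma.gen: re-runs because opt.txt -2->0; new result -9.
  pack.gen: re-runs because gamma.gen -11->-9; new result 81.
  alpha.gen: re-runs because opt.txt -2->0; pack.gen 99->81; new result 81.
  bundle.gen: re-runs because alpha.gen 99->81; new result 80.
  graph.gen: re-runs because pack.gen 99->81; new result -81.
  driver.gen: re-runs because bundle.gen 98->80; graph.gen -99->-81; new result 80.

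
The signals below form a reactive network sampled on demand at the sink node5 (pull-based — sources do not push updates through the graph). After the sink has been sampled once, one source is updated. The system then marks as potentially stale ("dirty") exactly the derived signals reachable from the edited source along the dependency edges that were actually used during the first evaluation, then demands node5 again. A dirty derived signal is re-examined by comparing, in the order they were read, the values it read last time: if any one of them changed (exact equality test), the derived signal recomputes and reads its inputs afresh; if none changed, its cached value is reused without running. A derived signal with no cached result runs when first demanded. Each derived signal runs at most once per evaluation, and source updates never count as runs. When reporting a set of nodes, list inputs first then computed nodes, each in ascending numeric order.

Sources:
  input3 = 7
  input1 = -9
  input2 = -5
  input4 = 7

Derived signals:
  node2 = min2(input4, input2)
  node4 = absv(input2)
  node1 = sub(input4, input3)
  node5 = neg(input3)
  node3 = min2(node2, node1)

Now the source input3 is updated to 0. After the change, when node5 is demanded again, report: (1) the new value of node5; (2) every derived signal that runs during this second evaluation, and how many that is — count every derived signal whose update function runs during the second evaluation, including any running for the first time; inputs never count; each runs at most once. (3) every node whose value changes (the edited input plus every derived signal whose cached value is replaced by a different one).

node5 now evaluates to 0.
Run set: node5 (1 run).
Changed values: input3, node5.

Initial pass — values computed on the first demand:
  node5 = neg(7) = -7

Second demand — change propagation:
  node5: re-runs because input3 7->0; new result 0.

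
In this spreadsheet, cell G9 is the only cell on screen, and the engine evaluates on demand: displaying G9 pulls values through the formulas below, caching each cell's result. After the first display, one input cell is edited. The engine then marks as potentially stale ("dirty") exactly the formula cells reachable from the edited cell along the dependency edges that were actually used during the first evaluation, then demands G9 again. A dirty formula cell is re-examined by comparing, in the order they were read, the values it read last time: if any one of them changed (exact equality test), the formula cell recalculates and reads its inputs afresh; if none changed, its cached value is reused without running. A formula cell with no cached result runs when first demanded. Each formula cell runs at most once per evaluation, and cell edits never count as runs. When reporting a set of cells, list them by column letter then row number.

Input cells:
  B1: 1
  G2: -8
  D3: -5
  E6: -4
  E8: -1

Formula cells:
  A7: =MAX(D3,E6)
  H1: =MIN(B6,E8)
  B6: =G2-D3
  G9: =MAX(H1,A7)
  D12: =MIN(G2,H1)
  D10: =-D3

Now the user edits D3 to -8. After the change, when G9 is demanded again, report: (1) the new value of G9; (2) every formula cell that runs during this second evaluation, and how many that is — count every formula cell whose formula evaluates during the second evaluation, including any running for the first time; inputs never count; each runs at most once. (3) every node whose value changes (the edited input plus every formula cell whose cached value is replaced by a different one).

G9 now evaluates to -1.
Run set: A7, B6, G9, H1 (4 run).
Changed values: B6, D3, G9, H1.

Initial pass — values computed on the first demand:
  A7 = MAX(-5, -4) = -4
  B6 = -8 - -5 = -3
  H1 = MIN(-3, -1) = -3
  G9 = MAX(-3, -4) = -3

Second demand — change propagation:
  A7: re-runs because D3 -5->-8; new result -4 (unchanged).
  B6: re-runs because D3 -5->-8; new result 0.
  H1: re-runs because B6 -3->0; new result -1.
  G9: re-runs because H1 -3->-1; new result -1.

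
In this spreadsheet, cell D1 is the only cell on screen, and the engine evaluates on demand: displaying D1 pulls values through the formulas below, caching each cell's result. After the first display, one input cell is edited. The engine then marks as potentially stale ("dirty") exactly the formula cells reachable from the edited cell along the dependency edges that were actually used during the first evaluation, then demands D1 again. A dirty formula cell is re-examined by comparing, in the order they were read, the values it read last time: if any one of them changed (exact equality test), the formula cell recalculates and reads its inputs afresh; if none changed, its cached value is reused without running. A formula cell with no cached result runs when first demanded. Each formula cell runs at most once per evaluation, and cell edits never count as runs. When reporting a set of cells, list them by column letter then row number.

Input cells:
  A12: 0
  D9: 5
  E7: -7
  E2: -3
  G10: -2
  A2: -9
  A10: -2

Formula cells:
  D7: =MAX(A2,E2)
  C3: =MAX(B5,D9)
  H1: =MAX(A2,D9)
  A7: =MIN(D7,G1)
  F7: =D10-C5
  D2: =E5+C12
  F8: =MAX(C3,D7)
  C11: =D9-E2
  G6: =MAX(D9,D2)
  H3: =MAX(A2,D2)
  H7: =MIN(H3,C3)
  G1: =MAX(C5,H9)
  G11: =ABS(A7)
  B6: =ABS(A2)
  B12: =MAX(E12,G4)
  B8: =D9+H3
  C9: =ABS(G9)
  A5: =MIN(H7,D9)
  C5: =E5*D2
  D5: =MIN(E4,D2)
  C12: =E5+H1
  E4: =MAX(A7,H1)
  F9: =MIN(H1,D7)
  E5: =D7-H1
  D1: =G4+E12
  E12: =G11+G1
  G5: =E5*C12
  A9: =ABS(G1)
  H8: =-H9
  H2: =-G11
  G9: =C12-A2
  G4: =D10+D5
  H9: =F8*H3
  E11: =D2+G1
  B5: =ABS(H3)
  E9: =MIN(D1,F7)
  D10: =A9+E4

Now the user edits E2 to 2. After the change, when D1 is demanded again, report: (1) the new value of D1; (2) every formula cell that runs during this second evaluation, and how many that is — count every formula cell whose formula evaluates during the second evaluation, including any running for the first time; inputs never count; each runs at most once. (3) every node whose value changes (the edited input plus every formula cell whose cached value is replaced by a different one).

D1 now evaluates to 12.
Run set: A7, A9, B5, C3, C5, C12, D1, D2, D5, D7, D10, E4, E5, E12, F8, G1, G4, G11, H3, H9 (20 run).
Changed values: A7, A9, B5, C3, C5, C12, D1, D2, D5, D7, D10, E2, E5, E12, F8, G1, G4, G11, H3, H9.

Initial pass — values computed on the first demand:
  D7 = MAX(-9, -3) = -3
  H1 = MAX(-9, 5) = 5
  E5 = -3 - 5 = -8
  C12 = -8 + 5 = -3
  D2 = -8 + -3 = -11
  C5 = -8 * -11 = 88
  H3 = MAX(-9, -11) = -9
  B5 = ABS(-9) = 9
  C3 = MAX(9, 5) = 9
  F8 = MAX(9, -3) = 9
  H9 = 9 * -9 = -81
  G1 = MAX(88, -81) = 88
  A7 = MIN(-3, 88) = -3
  A9 = ABS(88) = 88
  E4 = MAX(-3, 5) = 5
  D5 = MIN(5, -11) = -11
  D10 = 88 + 5 = 93
  G4 = 93 + -11 = 82
  G11 = ABS(-3) = 3
  E12 = 3 + 88 = 91
  D1 = 82 + 91 = 173

Second demand — change propagation:
  D7: re-runs because E2 -3->2; new result 2.
  E5: re-runs because D7 -3->2; new result -3.
  C12: re-runs because E5 -8->-3; new result 2.
  D2: re-runs because E5 -8->-3; C12 -3->2; new result -1.
  C5: re-runs because E5 -8->-3; D2 -11->-1; new result 3.
  H3: re-runs because D2 -11->-1; new result -1.
  B5: re-runs because H3 -9->-1; new result 1.
  C3: re-runs because B5 9->1; new result 5.
  F8: re-runs because C3 9->5; D7 -3->2; new result 5.
  H9: re-runs because F8 9->5; H3 -9->-1; new result -5.
  G1: re-runs because C5 88->3; H9 -81->-5; new result 3.
  A7: re-runs because D7 -3->2; G1 88->3; new result 2.
  A9: re-runs because G1 88->3; new result 3.
  E4: re-runs because A7 -3->2; new result 5 (unchanged).
  D5: re-runs because D2 -11->-1; new result -1.
  D10: re-runs because A9 88->3; new result 8.
  G4: re-runs because D10 93->8; D5 -11->-1; new result 7.
  G11: re-runs because A7 -3->2; new result 2.
  E12: re-runs because G11 3->2; G1 88->3; new result 5.
  D1: re-runs because G4 82->7; E12 91->5; new result 12.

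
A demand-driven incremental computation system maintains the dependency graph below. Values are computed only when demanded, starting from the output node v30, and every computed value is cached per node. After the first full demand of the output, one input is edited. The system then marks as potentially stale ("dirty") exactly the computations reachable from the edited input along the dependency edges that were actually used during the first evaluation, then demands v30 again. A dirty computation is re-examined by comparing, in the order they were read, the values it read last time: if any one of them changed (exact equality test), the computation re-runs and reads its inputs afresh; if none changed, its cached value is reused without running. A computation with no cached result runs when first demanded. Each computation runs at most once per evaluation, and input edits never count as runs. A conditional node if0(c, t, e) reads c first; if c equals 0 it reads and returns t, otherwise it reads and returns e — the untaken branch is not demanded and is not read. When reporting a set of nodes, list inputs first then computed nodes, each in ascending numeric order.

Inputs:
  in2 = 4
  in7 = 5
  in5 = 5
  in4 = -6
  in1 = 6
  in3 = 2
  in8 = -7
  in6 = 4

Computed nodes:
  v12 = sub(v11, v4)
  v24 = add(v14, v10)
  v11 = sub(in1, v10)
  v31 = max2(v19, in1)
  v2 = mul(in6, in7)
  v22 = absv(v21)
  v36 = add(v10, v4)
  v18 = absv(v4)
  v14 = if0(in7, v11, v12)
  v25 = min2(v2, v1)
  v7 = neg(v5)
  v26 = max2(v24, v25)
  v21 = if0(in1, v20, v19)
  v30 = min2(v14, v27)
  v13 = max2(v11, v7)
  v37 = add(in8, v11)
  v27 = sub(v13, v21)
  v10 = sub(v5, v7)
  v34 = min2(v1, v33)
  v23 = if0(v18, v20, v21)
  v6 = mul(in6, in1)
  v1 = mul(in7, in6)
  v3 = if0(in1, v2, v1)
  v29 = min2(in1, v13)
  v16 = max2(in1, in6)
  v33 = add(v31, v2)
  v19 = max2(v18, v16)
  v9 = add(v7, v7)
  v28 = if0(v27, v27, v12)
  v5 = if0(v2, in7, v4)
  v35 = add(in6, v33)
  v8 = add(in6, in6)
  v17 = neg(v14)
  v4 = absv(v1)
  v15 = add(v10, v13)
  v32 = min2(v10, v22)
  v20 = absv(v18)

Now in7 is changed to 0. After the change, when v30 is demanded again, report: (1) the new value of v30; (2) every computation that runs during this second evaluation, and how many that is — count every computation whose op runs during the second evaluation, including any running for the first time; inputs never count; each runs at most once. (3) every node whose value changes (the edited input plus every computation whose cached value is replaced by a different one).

New value of v30: 0.
Computations that run: v1, v2, v4, v5, v7, v10, v11, v13, v14, v18, v19, v21, v27, v30 — 14 in total.
Values that change: in7, v1, v2, v4, v5, v7, v10, v11, v13, v14, v18, v19, v21, v27, v30.
Key observation: a condition flipped, so demand moved to the other branch — v12 is never re-examined.

First evaluation (everything demanded from the output):
  v1 = mul(5, 4) = 20
  v2 = mul(4, 5) = 20
  v4 = absv(20) = 20
  v5 = if0(v2=20 -> else branch v4) = 20
  v7 = neg(20) = -20
  v10 = sub(20, -20) = 40
  v11 = sub(6, 40) = -34
  v12 = sub(-34, 20) = -54
  v13 = max2(-34, -20) = -20
  v14 = if0(in7=5 -> else branch v12) = -54
  v16 = max2(6, 4) = 6
  v18 = absv(20) = 20
  v19 = max2(20, 6) = 20
  v21 = if0(in1=6 -> else branch v19) = 20
  v27 = sub(-20, 20) = -40
  v30 = min2(-54, -40) = -54

Propagation after the edit:
  v1: runs — in7 5->0; result 0.
  v2: runs — in7 5->0; result 0.
  v4: runs — v1 20->0; result 0.
  v5: runs — v2 20->0; v4 20->0; result 0.
  v7: runs — v5 20->0; result 0.
  v10: runs — v5 20->0; v7 -20->0; result 0.
  v11: runs — v10 40->0; result 6.
  v12: marked dirty but never re-examined — demand shifted away from it.
  v13: runs — v11 -34->6; v7 -20->0; result 6.
  v14: runs — in7 5->0; result 6.
  v18: runs — v4 20->0; result 0.
  v19: runs — v18 20->0; result 6.
  v21: runs — v19 20->6; result 6.
  v27: runs — v13 -20->6; v21 20->6; result 0.
  v30: runs — v14 -54->6; v27 -40->0; result 0.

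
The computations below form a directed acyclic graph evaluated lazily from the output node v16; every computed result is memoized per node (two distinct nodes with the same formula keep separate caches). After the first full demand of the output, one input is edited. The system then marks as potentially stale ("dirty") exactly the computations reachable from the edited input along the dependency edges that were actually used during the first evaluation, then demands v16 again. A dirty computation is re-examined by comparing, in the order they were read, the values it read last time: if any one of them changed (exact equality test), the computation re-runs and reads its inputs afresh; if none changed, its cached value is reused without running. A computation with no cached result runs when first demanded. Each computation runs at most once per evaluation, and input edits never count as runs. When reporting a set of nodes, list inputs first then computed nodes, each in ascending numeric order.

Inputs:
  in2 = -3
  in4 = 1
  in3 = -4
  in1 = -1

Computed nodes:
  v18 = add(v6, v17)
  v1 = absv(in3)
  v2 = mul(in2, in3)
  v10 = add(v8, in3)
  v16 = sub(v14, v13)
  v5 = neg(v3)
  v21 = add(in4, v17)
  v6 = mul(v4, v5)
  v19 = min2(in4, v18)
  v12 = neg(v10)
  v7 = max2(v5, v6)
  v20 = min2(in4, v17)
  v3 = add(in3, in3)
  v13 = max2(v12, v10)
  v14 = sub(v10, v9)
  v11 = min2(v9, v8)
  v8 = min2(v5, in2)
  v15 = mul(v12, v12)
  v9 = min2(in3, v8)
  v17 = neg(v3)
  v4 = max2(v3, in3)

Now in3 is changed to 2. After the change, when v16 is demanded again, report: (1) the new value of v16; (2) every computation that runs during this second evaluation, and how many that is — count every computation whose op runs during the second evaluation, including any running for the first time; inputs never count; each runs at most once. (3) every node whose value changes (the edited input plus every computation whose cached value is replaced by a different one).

First demand of the output computes:
  v3 = add(-4, -4) = -8
  v5 = neg(-8) = 8
  v8 = min2(8, -3) = -3
  v9 = min2(-4, -3) = -4
  v10 = add(-3, -4) = -7
  v12 = neg(-7) = 7
  v13 = max2(7, -7) = 7
  v14 = sub(-7, -4) = -3
  v16 = sub(-3, 7) = -10

After the edit, cleaning proceeds:
  v3: a read changed (in3 -4->2; in3 -4->2) — executes, giving 4.
  v5: a read changed (v3 -8->4) — executes, giving -4.
  v8: a read changed (v5 8->-4) — executes, giving -4.
  v9: a read changed (in3 -4->2; v8 -3->-4) — executes, giving -4 — identical to its old value.
  v10: a read changed (v8 -3->-4; in3 -4->2) — executes, giving -2.
  v12: a read changed (v10 -7->-2) — executes, giving 2.
  v13: a read changed (v12 7->2; v10 -7->-2) — executes, giving 2.
  v14: a read changed (v10 -7->-2) — executes, giving 2.
  v16: a read changed (v14 -3->2; v13 7->2) — executes, giving 0.

Demanding v16 again yields 0.
9 computations run: v3, v5, v8, v9, v10, v12, v13, v14, v16.
The nodes whose values change: in3, v3, v5, v8, v10, v12, v13, v14, v16.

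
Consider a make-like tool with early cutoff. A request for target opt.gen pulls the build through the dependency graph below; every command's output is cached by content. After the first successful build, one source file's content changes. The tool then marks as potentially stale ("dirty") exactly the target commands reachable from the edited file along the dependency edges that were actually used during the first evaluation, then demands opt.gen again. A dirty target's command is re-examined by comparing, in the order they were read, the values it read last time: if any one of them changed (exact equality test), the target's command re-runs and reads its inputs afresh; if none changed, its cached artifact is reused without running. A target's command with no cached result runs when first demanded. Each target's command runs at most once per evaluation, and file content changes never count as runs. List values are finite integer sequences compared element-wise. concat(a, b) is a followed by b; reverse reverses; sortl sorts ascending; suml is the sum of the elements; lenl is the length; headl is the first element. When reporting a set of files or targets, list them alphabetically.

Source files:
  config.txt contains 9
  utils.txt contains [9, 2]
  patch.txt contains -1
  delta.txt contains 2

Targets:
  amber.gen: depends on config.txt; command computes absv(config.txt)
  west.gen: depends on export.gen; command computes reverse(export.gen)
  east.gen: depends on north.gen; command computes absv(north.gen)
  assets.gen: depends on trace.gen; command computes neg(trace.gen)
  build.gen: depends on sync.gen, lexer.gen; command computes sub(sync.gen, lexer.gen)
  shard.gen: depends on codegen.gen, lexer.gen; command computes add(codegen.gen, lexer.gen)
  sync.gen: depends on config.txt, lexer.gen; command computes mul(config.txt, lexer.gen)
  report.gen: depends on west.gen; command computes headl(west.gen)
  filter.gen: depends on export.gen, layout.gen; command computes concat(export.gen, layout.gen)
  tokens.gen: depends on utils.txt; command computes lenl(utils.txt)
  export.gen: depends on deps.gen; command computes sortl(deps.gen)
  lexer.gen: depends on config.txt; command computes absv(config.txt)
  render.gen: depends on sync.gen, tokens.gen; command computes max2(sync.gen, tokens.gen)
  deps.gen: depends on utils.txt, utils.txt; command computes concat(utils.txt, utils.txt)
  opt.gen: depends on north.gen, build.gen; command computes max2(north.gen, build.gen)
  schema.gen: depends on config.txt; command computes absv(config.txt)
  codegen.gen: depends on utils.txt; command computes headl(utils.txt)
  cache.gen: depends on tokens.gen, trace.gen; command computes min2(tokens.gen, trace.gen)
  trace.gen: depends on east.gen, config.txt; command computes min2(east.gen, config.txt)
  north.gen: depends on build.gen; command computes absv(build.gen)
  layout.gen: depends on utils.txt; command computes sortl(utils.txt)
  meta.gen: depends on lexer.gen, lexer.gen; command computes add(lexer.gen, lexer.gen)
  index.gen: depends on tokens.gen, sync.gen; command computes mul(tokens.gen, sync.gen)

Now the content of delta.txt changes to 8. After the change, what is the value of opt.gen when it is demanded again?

First demand of the output computes:
  lexer.gen = absv(9) = 9
  sync.gen = mul(9, 9) = 81
  build.gen = sub(81, 9) = 72
  north.gen = absv(72) = 72
  opt.gen = max2(72, 72) = 72

After the edit, cleaning proceeds:
  no node depends on delta.txt at all; the second demand re-runs nothing.

Note the shortcut — nothing in the graph depends on delta.txt at all, so no recomputation happens.

Demanding opt.gen again yields 72.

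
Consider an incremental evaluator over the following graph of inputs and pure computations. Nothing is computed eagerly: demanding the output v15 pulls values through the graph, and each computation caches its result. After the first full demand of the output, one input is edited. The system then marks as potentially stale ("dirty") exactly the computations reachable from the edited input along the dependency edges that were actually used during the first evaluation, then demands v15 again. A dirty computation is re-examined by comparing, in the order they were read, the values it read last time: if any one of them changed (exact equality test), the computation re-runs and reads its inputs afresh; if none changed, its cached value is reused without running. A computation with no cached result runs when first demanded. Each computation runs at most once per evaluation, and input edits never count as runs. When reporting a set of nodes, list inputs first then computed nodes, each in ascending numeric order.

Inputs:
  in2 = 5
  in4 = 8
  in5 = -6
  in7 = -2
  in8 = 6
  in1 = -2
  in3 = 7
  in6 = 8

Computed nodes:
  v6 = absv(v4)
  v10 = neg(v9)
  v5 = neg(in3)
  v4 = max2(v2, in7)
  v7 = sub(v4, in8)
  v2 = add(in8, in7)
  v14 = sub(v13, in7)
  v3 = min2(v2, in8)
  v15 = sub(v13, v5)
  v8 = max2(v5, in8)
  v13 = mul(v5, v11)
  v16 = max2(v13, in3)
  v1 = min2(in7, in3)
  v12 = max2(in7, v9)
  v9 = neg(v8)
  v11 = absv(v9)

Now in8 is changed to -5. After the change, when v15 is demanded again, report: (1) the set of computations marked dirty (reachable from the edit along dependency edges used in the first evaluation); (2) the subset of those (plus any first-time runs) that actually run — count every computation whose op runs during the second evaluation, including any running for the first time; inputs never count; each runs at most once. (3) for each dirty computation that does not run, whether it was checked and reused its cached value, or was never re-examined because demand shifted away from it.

Initial pass — values computed on the first demand:
  v5 = neg(7) = -7
  v8 = max2(-7, 6) = 6
  v9 = neg(6) = -6
  v11 = absv(-6) = 6
  v13 = mul(-7, 6) = -42
  v15 = sub(-42, -7) = -35

Second demand — change propagation:
  v8: re-runs because in8 6->-5; new result -5.
  v9: re-runs because v8 6->-5; new result 5.
  v11: re-runs because v9 -6->5; new result 5.
  v13: re-runs because v11 6->5; new result -35.
  v15: re-runs because v13 -42->-35; new result -28.

Dirty set: v8, v9, v11, v13, v15.
Run set: v8, v9, v11, v13, v15 (5 run).
All dirty computations ended up running.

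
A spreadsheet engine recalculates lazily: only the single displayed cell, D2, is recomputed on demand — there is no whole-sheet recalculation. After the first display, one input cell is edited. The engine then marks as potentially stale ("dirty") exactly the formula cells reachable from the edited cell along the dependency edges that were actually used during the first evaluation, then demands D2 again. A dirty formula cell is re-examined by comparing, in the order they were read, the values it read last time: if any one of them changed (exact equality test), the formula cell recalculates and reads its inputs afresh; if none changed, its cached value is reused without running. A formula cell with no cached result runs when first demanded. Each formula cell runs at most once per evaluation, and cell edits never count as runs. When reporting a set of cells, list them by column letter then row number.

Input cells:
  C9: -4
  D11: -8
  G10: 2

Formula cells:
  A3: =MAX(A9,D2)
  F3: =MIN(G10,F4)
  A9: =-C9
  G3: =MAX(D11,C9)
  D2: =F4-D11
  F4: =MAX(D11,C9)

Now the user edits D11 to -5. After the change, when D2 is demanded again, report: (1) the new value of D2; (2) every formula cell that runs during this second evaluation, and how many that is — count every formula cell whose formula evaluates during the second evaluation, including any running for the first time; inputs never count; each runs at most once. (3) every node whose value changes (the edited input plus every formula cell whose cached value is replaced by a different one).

First evaluation (everything demanded from the output):
  F4 = MAX(-8, -4) = -4
  D2 = -4 - -8 = 4

Propagation after the edit:
  F4: runs — D11 -8->-5; result -4 (same value as before).
  D2: runs — D11 -8->-5; result 1.

New value of D2: 1.
Formula cells that run: D2, F4 — 2 in total.
Values that change: D2, D11.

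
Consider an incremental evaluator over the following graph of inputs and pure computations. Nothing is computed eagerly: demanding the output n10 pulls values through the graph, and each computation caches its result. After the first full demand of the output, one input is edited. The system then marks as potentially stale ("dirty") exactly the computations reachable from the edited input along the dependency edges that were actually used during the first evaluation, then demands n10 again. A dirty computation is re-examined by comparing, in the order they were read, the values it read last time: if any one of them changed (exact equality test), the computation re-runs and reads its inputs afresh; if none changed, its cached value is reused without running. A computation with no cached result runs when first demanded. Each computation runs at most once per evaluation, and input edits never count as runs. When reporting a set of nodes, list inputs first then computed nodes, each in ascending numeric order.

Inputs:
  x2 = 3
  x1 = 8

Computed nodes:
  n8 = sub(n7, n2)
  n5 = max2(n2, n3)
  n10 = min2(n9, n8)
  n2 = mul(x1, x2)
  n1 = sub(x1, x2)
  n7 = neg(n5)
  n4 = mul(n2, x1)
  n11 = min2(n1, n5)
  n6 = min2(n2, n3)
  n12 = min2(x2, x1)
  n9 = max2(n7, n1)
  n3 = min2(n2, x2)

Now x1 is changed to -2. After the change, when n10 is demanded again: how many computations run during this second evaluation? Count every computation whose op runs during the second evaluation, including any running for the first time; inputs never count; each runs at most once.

Run set: n1, n2, n3, n5, n7, n8, n9, n10 (8 run).

Initial pass — values computed on the first demand:
  n1 = sub(8, 3) = 5
  n2 = mul(8, 3) = 24
  n3 = min2(24, 3) = 3
  n5 = max2(24, 3) = 24
  n7 = neg(24) = -24
  n8 = sub(-24, 24) = -48
  n9 = max2(-24, 5) = 5
  n10 = min2(5, -48) = -48

Second demand — change propagation:
  n1: re-runs because x1 8->-2; new result -5.
  n2: re-runs because x1 8->-2; new result -6.
  n3: re-runs because n2 24->-6; new result -6.
  n5: re-runs because n2 24->-6; n3 3->-6; new result -6.
  n7: re-runs because n5 24->-6; new result 6.
  n8: re-runs because n7 -24->6; n2 24->-6; new result 12.
  n9: re-runs because n7 -24->6; n1 5->-5; new result 6.
  n10: re-runs because n9 5->6; n8 -48->12; new result 6.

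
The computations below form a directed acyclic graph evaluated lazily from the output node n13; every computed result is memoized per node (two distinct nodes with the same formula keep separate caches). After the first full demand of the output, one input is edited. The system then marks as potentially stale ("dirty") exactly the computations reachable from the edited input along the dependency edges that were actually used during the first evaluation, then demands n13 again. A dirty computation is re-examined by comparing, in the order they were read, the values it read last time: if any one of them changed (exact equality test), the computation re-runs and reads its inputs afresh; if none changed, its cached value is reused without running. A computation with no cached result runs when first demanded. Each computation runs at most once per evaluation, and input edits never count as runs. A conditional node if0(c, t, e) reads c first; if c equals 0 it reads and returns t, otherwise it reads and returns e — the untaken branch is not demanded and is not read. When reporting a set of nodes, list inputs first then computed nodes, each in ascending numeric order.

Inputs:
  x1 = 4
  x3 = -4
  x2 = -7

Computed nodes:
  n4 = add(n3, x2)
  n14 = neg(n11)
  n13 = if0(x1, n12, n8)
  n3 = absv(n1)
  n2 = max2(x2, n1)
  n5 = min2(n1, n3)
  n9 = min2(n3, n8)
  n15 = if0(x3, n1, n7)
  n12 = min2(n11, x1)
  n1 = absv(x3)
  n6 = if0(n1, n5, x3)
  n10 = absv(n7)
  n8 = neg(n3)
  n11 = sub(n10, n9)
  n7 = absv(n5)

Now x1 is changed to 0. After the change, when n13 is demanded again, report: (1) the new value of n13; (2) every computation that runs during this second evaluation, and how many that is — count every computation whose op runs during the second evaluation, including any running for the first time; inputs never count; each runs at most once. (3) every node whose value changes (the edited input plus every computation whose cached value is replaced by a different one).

Demanding n13 again yields 0.
7 computations run: n5, n7, n9, n10, n11, n12, n13.
The nodes whose values change: x1, n13.
Note the branch switch — n5, n7, n9, n10, n11, n12 had no cache and run now for the first time.

First demand of the output computes:
  n1 = absv(-4) = 4
  n3 = absv(4) = 4
  n8 = neg(4) = -4
  n13 = if0(x1=4 -> else branch n8) = -4

After the edit, cleaning proceeds:
  n5: had never run; runs now, result 4.
  n7: had never run; runs now, result 4.
  n9: had never run; runs now, result -4.
  n10: had never run; runs now, result 4.
  n11: had never run; runs now, result 8.
  n12: had never run; runs now, result 0.
  n13: a read changed (x1 4->0) — executes, giving 0.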